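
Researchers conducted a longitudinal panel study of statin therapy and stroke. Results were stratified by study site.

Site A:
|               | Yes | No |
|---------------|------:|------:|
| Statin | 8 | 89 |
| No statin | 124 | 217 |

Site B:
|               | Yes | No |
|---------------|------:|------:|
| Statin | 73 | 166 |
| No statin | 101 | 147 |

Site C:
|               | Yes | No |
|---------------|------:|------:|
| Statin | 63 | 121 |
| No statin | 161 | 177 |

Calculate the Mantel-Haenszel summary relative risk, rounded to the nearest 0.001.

0.629

RR_MH = Σ(aᵢ·n₀ᵢ/nᵢ) / Σ(cᵢ·n₁ᵢ/nᵢ), with n₁ᵢ = aᵢ+bᵢ (exposed), n₀ᵢ = cᵢ+dᵢ (unexposed), nᵢ = n₁ᵢ+n₀ᵢ.
Stratum 1 (Site A): n₁ = 97, n₀ = 341, n = 438; a·n₀/n = 8·341/438 = 6.2283; c·n₁/n = 124·97/438 = 27.4612
Stratum 2 (Site B): n₁ = 239, n₀ = 248, n = 487; a·n₀/n = 73·248/487 = 37.1745; c·n₁/n = 101·239/487 = 49.5667
Stratum 3 (Site C): n₁ = 184, n₀ = 338, n = 522; a·n₀/n = 63·338/522 = 40.7931; c·n₁/n = 161·184/522 = 56.7510
RR_MH = (6.2283 + 37.1745 + 40.7931) / (27.4612 + 49.5667 + 56.7510) = 84.1960 / 133.7789 = 0.62937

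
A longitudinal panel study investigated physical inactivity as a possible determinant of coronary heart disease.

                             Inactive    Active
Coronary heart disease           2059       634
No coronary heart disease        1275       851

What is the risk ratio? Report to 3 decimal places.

Reading the table with exposure as columns: a = 2059 (Inactive, case), b = 1275 (Inactive, non-case), c = 634 (Active, case), d = 851.
Risk in exposed = 2059/3334 = 0.61758; risk in unexposed = 634/1485 = 0.42694.
RR = 0.61758 / 0.42694 = 1.44653
The risk among the exposed is 1.45 times that among the unexposed.

1.447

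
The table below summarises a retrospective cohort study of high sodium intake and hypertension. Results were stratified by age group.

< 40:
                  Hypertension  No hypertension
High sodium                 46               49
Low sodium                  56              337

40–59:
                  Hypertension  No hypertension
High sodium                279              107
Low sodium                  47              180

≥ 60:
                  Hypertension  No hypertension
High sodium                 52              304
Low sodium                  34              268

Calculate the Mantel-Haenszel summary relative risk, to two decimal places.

RR_MH = Σ(aᵢ·n₀ᵢ/nᵢ) / Σ(cᵢ·n₁ᵢ/nᵢ), with n₁ᵢ = aᵢ+bᵢ (exposed), n₀ᵢ = cᵢ+dᵢ (unexposed), nᵢ = n₁ᵢ+n₀ᵢ.
Stratum 1 (< 40): n₁ = 95, n₀ = 393, n = 488; a·n₀/n = 46·393/488 = 37.0451; c·n₁/n = 56·95/488 = 10.9016
Stratum 2 (40–59): n₁ = 386, n₀ = 227, n = 613; a·n₀/n = 279·227/613 = 103.3165; c·n₁/n = 47·386/613 = 29.5954
Stratum 3 (≥ 60): n₁ = 356, n₀ = 302, n = 658; a·n₀/n = 52·302/658 = 23.8663; c·n₁/n = 34·356/658 = 18.3951
RR_MH = (37.0451 + 103.3165 + 23.8663) / (10.9016 + 29.5954 + 18.3951) = 164.2278 / 58.8922 = 2.78862

2.79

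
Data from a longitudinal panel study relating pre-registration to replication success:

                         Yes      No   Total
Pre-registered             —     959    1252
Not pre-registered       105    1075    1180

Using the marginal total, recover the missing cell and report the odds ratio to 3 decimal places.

The missing cell is in the exposed row: 1252 − 959 = 293.
So a = 293, b = 959, c = 105, d = 1075.
OR = (a·d)/(b·c) = (293 × 1075) / (959 × 105) = 314975 / 100695 = 3.12801

3.128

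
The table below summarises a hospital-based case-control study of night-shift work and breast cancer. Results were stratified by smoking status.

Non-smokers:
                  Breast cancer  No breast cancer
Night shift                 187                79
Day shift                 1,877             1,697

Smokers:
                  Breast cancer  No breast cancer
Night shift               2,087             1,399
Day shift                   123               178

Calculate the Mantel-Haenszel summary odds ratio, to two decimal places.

OR_MH = Σ(aᵢdᵢ/nᵢ) / Σ(bᵢcᵢ/nᵢ), where nᵢ is the stratum total.
Stratum 1 (Non-smokers): n = 3840; a·d/n = 187·1697/3840 = 82.6404; b·c/n = 79·1877/3840 = 38.6154
Stratum 2 (Smokers): n = 3787; a·d/n = 2087·178/3787 = 98.0951; b·c/n = 1399·123/3787 = 45.4389
OR_MH = (82.6404 + 98.0951) / (38.6154 + 45.4389) = 180.7354 / 84.0542 = 2.15022

2.15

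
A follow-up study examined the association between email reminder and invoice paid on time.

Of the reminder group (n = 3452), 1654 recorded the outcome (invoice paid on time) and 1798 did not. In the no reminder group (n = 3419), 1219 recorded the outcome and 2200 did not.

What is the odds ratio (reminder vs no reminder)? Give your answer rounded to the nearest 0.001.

1.660

From the description: a = 1654, b = 1798, c = 1219, d = 2200.
OR = (a·d)/(b·c) = (1654 × 2200) / (1798 × 1219) = 3638800 / 2191762 = 1.66022
The odds of invoice paid on time are about 1.66 times as high in the reminder group.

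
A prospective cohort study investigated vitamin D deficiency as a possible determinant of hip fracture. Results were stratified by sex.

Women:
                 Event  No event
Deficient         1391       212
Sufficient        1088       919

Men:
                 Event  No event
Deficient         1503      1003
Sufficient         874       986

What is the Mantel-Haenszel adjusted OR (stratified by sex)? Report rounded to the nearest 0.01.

2.62

OR_MH = Σ(aᵢdᵢ/nᵢ) / Σ(bᵢcᵢ/nᵢ), where nᵢ is the stratum total.
Stratum 1 (Women): n = 3610; a·d/n = 1391·919/3610 = 354.1078; b·c/n = 212·1088/3610 = 63.8936
Stratum 2 (Men): n = 4366; a·d/n = 1503·986/4366 = 339.4315; b·c/n = 1003·874/4366 = 200.7838
OR_MH = (354.1078 + 339.4315) / (63.8936 + 200.7838) = 693.5393 / 264.6774 = 2.62032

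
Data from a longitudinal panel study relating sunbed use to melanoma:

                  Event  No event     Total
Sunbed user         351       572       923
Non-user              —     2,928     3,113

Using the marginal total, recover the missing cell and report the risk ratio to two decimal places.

6.40

The missing cell is in the unexposed row: 3113 − 2928 = 185.
So a = 351, b = 572, c = 185, d = 2928.
RR = [a/(a+b)] / [c/(c+d)] = (351/923) / (185/3113) = 0.38028/0.05943 = 6.39901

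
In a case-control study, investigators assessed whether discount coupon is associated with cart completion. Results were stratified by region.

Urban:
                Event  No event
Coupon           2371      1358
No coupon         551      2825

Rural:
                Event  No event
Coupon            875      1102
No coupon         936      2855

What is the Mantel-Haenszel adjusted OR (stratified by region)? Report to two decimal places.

4.84

OR_MH = Σ(aᵢdᵢ/nᵢ) / Σ(bᵢcᵢ/nᵢ), where nᵢ is the stratum total.
Stratum 1 (Urban): n = 7105; a·d/n = 2371·2825/7105 = 942.7270; b·c/n = 1358·551/7105 = 105.3143
Stratum 2 (Rural): n = 5768; a·d/n = 875·2855/5768 = 433.1007; b·c/n = 1102·936/5768 = 178.8266
OR_MH = (942.7270 + 433.1007) / (105.3143 + 178.8266) = 1375.8277 / 284.1409 = 4.84206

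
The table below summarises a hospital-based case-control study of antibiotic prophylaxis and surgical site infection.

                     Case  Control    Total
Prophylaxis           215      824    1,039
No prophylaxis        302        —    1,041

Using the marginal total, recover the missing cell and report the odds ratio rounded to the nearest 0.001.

The missing cell is in the unexposed row: 1041 − 302 = 739.
So a = 215, b = 824, c = 302, d = 739.
OR = (a·d)/(b·c) = (215 × 739) / (824 × 302) = 158885 / 248848 = 0.63848

0.638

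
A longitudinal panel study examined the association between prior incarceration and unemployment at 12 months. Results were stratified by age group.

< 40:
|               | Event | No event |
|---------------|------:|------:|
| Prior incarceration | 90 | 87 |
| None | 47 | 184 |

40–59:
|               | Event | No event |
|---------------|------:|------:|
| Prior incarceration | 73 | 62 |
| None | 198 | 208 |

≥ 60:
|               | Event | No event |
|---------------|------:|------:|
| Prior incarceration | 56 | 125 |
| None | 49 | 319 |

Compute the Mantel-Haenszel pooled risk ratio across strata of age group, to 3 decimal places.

1.667

RR_MH = Σ(aᵢ·n₀ᵢ/nᵢ) / Σ(cᵢ·n₁ᵢ/nᵢ), with n₁ᵢ = aᵢ+bᵢ (exposed), n₀ᵢ = cᵢ+dᵢ (unexposed), nᵢ = n₁ᵢ+n₀ᵢ.
Stratum 1 (< 40): n₁ = 177, n₀ = 231, n = 408; a·n₀/n = 90·231/408 = 50.9559; c·n₁/n = 47·177/408 = 20.3897
Stratum 2 (40–59): n₁ = 135, n₀ = 406, n = 541; a·n₀/n = 73·406/541 = 54.7837; c·n₁/n = 198·135/541 = 49.4085
Stratum 3 (≥ 60): n₁ = 181, n₀ = 368, n = 549; a·n₀/n = 56·368/549 = 37.5373; c·n₁/n = 49·181/549 = 16.1548
RR_MH = (50.9559 + 54.7837 + 37.5373) / (20.3897 + 49.4085 + 16.1548) = 143.2770 / 85.9530 = 1.66692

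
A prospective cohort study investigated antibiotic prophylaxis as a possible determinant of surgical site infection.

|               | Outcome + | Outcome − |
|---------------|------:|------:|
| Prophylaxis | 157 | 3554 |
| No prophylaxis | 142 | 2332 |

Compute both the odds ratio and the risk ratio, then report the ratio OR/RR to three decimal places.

Cells: a = 157, b = 3554, c = 142, d = 2332.
OR = (157·2332)/(3554·142) = 366124/504668 = 0.72547
Risk in exposed = 157/3711 = 0.04231; risk in unexposed = 142/2474 = 0.05740; RR = 0.73709
OR/RR = 0.72547 / 0.73709 = 0.98424
The outcome is rare in both groups, so OR ≈ RR (ratio near 1).

0.984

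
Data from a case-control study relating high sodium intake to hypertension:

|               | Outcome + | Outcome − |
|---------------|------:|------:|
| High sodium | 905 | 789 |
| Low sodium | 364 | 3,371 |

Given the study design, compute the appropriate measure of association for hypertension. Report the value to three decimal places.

Cells: a = 905, b = 789, c = 364, d = 3371.
This is a case-control study: participants were sampled on outcome status, so risks in the source population cannot be estimated directly — relative risk is not valid here. The odds ratio is the appropriate measure.
OR = (a·d)/(b·c) = (905 × 3371) / (789 × 364) = 3050755 / 287196 = 10.62255

10.623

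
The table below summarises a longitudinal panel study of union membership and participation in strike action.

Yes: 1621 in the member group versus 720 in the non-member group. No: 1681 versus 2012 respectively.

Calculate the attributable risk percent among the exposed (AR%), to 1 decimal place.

From the description: a = 1621, b = 1681, c = 720, d = 2012.
Risk in exposed = 1621/3302 = 0.49091; risk in unexposed = 720/2732 = 0.26354.
RR = 0.49091/0.26354 = 1.86275
AR% = (RR − 1)/RR × 100 = (1.86275 − 1)/1.86275 × 100 = 46.3159%

46.3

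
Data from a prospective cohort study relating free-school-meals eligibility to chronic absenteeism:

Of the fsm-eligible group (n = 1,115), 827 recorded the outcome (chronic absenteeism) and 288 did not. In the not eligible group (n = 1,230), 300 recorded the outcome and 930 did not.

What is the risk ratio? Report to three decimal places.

3.041

From the description: a = 827, b = 288, c = 300, d = 930.
Risk in exposed = 827/1115 = 0.74170; risk in unexposed = 300/1230 = 0.24390.
RR = 0.74170 / 0.24390 = 3.04099
The risk among the exposed is 3.04 times that among the unexposed.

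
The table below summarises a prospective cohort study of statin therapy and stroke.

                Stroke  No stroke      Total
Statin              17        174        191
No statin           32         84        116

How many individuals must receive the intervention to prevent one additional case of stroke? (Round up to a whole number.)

Risk in treated group = 17/191 = 0.08901; risk in control = 32/116 = 0.27586.
Absolute risk reduction = 0.27586 − 0.08901 = 0.18686
NNT = 1 / ARR = 1 / 0.18686 = 5.352 → round up → 6

6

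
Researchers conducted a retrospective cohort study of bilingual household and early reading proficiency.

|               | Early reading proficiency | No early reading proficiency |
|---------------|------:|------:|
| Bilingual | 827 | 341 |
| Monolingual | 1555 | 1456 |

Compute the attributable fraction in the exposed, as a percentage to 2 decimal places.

Cells: a = 827, b = 341, c = 1555, d = 1456.
Risk in exposed = 827/1168 = 0.70805; risk in unexposed = 1555/3011 = 0.51644.
RR = 0.70805/0.51644 = 1.37102
AR% = (RR − 1)/RR × 100 = (1.37102 − 1)/1.37102 × 100 = 27.0615%

27.06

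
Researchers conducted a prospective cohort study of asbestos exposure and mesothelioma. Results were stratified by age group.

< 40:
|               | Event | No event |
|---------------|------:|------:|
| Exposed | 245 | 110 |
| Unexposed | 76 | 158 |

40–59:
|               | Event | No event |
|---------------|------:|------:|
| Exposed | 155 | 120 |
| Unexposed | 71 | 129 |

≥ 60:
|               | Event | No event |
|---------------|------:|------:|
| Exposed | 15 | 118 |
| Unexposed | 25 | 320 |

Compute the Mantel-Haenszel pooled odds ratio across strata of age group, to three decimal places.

OR_MH = Σ(aᵢdᵢ/nᵢ) / Σ(bᵢcᵢ/nᵢ), where nᵢ is the stratum total.
Stratum 1 (< 40): n = 589; a·d/n = 245·158/589 = 65.7216; b·c/n = 110·76/589 = 14.1935
Stratum 2 (40–59): n = 475; a·d/n = 155·129/475 = 42.0947; b·c/n = 120·71/475 = 17.9368
Stratum 3 (≥ 60): n = 478; a·d/n = 15·320/478 = 10.0418; b·c/n = 118·25/478 = 6.1715
OR_MH = (65.7216 + 42.0947 + 10.0418) / (14.1935 + 17.9368 + 6.1715) = 117.8581 / 38.3019 = 3.07708

3.077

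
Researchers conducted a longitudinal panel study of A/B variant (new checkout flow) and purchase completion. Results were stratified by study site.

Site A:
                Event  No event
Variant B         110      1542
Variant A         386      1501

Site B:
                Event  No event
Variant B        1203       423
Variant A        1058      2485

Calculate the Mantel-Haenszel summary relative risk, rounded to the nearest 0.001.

1.722

RR_MH = Σ(aᵢ·n₀ᵢ/nᵢ) / Σ(cᵢ·n₁ᵢ/nᵢ), with n₁ᵢ = aᵢ+bᵢ (exposed), n₀ᵢ = cᵢ+dᵢ (unexposed), nᵢ = n₁ᵢ+n₀ᵢ.
Stratum 1 (Site A): n₁ = 1652, n₀ = 1887, n = 3539; a·n₀/n = 110·1887/3539 = 58.6522; c·n₁/n = 386·1652/3539 = 180.1842
Stratum 2 (Site B): n₁ = 1626, n₀ = 3543, n = 5169; a·n₀/n = 1203·3543/5169 = 824.5752; c·n₁/n = 1058·1626/5169 = 332.8125
RR_MH = (58.6522 + 824.5752) / (180.1842 + 332.8125) = 883.2273 / 512.9968 = 1.72170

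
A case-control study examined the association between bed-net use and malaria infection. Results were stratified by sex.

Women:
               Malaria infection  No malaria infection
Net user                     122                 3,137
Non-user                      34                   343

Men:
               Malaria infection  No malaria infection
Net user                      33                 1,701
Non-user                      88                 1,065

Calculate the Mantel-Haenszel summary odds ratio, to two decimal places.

OR_MH = Σ(aᵢdᵢ/nᵢ) / Σ(bᵢcᵢ/nᵢ), where nᵢ is the stratum total.
Stratum 1 (Women): n = 3636; a·d/n = 122·343/3636 = 11.5088; b·c/n = 3137·34/3636 = 29.3339
Stratum 2 (Men): n = 2887; a·d/n = 33·1065/2887 = 12.1735; b·c/n = 1701·88/2887 = 51.8490
OR_MH = (11.5088 + 12.1735) / (29.3339 + 51.8490) = 23.6823 / 81.1829 = 0.29172

0.29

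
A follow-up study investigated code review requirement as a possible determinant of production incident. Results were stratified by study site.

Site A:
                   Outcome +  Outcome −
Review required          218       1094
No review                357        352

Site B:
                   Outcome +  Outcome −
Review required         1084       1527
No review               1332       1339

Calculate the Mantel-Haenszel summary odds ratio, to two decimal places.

OR_MH = Σ(aᵢdᵢ/nᵢ) / Σ(bᵢcᵢ/nᵢ), where nᵢ is the stratum total.
Stratum 1 (Site A): n = 2021; a·d/n = 218·352/2021 = 37.9693; b·c/n = 1094·357/2021 = 193.2499
Stratum 2 (Site B): n = 5282; a·d/n = 1084·1339/5282 = 274.7967; b·c/n = 1527·1332/5282 = 385.0746
OR_MH = (37.9693 + 274.7967) / (193.2499 + 385.0746) = 312.7660 / 578.3245 = 0.54081

0.54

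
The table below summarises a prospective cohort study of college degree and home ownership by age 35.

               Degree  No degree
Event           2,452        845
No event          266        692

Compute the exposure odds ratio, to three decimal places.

7.549

Reading the table with exposure as columns: a = 2452 (Degree, case), b = 266 (Degree, non-case), c = 845 (No degree, case), d = 692.
OR = (a·d)/(b·c) = (2452 × 692) / (266 × 845) = 1696784 / 224770 = 7.54898
The odds of home ownership by age 35 are about 7.55 times as high in the degree group.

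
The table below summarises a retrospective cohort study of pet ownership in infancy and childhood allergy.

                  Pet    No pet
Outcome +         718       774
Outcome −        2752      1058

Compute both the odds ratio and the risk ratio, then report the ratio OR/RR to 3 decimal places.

Reading the table with exposure as columns: a = 718 (Pet, case), b = 2752 (Pet, non-case), c = 774 (No pet, case), d = 1058.
OR = (718·1058)/(2752·774) = 759644/2130048 = 0.35663
Risk in exposed = 718/3470 = 0.20692; risk in unexposed = 774/1832 = 0.42249; RR = 0.48976
OR/RR = 0.35663 / 0.48976 = 0.72818
The outcome is not rare, so the OR lies further from 1 than the RR.

0.728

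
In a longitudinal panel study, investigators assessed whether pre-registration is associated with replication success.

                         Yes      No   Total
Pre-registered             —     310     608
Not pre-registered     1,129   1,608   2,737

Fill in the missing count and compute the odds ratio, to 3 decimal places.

1.369

The missing cell is in the exposed row: 608 − 310 = 298.
So a = 298, b = 310, c = 1129, d = 1608.
OR = (a·d)/(b·c) = (298 × 1608) / (310 × 1129) = 479184 / 349990 = 1.36914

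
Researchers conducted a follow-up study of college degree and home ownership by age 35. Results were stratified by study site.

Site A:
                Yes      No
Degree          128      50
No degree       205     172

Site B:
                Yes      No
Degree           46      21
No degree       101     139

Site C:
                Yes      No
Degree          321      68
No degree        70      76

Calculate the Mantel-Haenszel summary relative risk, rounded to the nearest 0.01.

1.52

RR_MH = Σ(aᵢ·n₀ᵢ/nᵢ) / Σ(cᵢ·n₁ᵢ/nᵢ), with n₁ᵢ = aᵢ+bᵢ (exposed), n₀ᵢ = cᵢ+dᵢ (unexposed), nᵢ = n₁ᵢ+n₀ᵢ.
Stratum 1 (Site A): n₁ = 178, n₀ = 377, n = 555; a·n₀/n = 128·377/555 = 86.9477; c·n₁/n = 205·178/555 = 65.7477
Stratum 2 (Site B): n₁ = 67, n₀ = 240, n = 307; a·n₀/n = 46·240/307 = 35.9609; c·n₁/n = 101·67/307 = 22.0423
Stratum 3 (Site C): n₁ = 389, n₀ = 146, n = 535; a·n₀/n = 321·146/535 = 87.6000; c·n₁/n = 70·389/535 = 50.8972
RR_MH = (86.9477 + 35.9609 + 87.6000) / (65.7477 + 22.0423 + 50.8972) = 210.5087 / 138.6873 = 1.51787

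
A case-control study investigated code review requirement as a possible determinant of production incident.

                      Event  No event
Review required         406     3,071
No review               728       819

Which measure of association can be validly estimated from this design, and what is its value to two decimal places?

0.15

Cells: a = 406, b = 3071, c = 728, d = 819.
This is a case-control study: participants were sampled on outcome status, so risks in the source population cannot be estimated directly — relative risk is not valid here. The odds ratio is the appropriate measure.
OR = (a·d)/(b·c) = (406 × 819) / (3071 × 728) = 332514 / 2235688 = 0.14873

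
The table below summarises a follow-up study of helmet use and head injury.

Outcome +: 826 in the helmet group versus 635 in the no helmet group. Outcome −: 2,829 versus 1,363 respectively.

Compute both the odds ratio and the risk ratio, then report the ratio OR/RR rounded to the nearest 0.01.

From the description: a = 826, b = 2829, c = 635, d = 1363.
OR = (826·1363)/(2829·635) = 1125838/1796415 = 0.62671
Risk in exposed = 826/3655 = 0.22599; risk in unexposed = 635/1998 = 0.31782; RR = 0.71107
OR/RR = 0.62671 / 0.71107 = 0.88136
The outcome is not rare, so the OR lies further from 1 than the RR.

0.88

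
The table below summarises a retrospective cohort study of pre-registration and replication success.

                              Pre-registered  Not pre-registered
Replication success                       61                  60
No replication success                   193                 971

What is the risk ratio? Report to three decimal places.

4.127

Reading the table with exposure as columns: a = 61 (Pre-registered, case), b = 193 (Pre-registered, non-case), c = 60 (Not pre-registered, case), d = 971.
Risk in exposed = 61/254 = 0.24016; risk in unexposed = 60/1031 = 0.05820.
RR = 0.24016 / 0.05820 = 4.12671
The risk among the exposed is 4.13 times that among the unexposed.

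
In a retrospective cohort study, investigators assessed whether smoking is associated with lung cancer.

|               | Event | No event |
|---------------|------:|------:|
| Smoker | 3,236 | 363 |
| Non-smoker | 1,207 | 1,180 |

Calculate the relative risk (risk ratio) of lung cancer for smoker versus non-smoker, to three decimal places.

1.778

Cells: a = 3236, b = 363, c = 1207, d = 1180.
Risk in exposed = 3236/3599 = 0.89914; risk in unexposed = 1207/2387 = 0.50566.
RR = 0.89914 / 0.50566 = 1.77816
The risk among the exposed is 1.78 times that among the unexposed.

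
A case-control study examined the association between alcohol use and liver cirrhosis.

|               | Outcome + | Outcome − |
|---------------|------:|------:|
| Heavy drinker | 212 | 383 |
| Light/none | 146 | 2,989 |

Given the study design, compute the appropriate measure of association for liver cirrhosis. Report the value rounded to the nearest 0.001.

11.332

Cells: a = 212, b = 383, c = 146, d = 2989.
This is a case-control study: participants were sampled on outcome status, so risks in the source population cannot be estimated directly — relative risk is not valid here. The odds ratio is the appropriate measure.
OR = (a·d)/(b·c) = (212 × 2989) / (383 × 146) = 633668 / 55918 = 11.33209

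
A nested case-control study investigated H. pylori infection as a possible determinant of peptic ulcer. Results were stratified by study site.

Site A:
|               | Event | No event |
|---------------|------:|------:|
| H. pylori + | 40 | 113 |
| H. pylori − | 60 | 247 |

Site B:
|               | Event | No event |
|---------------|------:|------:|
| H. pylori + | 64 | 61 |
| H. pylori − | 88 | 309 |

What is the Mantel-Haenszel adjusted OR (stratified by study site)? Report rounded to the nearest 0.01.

OR_MH = Σ(aᵢdᵢ/nᵢ) / Σ(bᵢcᵢ/nᵢ), where nᵢ is the stratum total.
Stratum 1 (Site A): n = 460; a·d/n = 40·247/460 = 21.4783; b·c/n = 113·60/460 = 14.7391
Stratum 2 (Site B): n = 522; a·d/n = 64·309/522 = 37.8851; b·c/n = 61·88/522 = 10.2835
OR_MH = (21.4783 + 37.8851) / (14.7391 + 10.2835) = 59.3633 / 25.0227 = 2.37238

2.37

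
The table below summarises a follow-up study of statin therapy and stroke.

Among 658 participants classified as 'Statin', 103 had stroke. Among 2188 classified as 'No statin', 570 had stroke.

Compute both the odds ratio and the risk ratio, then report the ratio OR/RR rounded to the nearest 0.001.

From the description: a = 103, b = 555, c = 570, d = 1618.
OR = (103·1618)/(555·570) = 166654/316350 = 0.52680
Risk in exposed = 103/658 = 0.15653; risk in unexposed = 570/2188 = 0.26051; RR = 0.60087
OR/RR = 0.52680 / 0.60087 = 0.87673
The outcome is not rare, so the OR lies further from 1 than the RR.

0.877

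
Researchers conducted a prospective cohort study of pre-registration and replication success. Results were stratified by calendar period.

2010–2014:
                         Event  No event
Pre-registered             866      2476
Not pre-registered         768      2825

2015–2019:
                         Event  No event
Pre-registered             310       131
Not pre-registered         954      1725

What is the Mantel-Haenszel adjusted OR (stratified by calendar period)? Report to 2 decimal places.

1.67

OR_MH = Σ(aᵢdᵢ/nᵢ) / Σ(bᵢcᵢ/nᵢ), where nᵢ is the stratum total.
Stratum 1 (2010–2014): n = 6935; a·d/n = 866·2825/6935 = 352.7686; b·c/n = 2476·768/6935 = 274.1987
Stratum 2 (2015–2019): n = 3120; a·d/n = 310·1725/3120 = 171.3942; b·c/n = 131·954/3120 = 40.0558
OR_MH = (352.7686 + 171.3942) / (274.1987 + 40.0558) = 524.1628 / 314.2545 = 1.66796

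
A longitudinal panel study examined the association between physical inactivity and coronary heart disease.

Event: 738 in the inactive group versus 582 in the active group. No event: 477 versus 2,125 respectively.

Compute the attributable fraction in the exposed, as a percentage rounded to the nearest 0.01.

64.60

From the description: a = 738, b = 477, c = 582, d = 2125.
Risk in exposed = 738/1215 = 0.60741; risk in unexposed = 582/2707 = 0.21500.
RR = 0.60741/0.21500 = 2.82518
AR% = (RR − 1)/RR × 100 = (2.82518 − 1)/2.82518 × 100 = 64.6040%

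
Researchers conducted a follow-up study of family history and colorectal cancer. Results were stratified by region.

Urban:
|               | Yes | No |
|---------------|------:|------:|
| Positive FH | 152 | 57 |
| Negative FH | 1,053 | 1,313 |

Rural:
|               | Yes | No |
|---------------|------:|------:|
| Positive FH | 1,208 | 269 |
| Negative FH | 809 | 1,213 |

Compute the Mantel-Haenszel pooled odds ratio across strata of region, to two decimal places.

OR_MH = Σ(aᵢdᵢ/nᵢ) / Σ(bᵢcᵢ/nᵢ), where nᵢ is the stratum total.
Stratum 1 (Urban): n = 2575; a·d/n = 152·1313/2575 = 77.5052; b·c/n = 57·1053/2575 = 23.3091
Stratum 2 (Rural): n = 3499; a·d/n = 1208·1213/3499 = 418.7779; b·c/n = 269·809/3499 = 62.1952
OR_MH = (77.5052 + 418.7779) / (23.3091 + 62.1952) = 496.2832 / 85.5043 = 5.80419

5.80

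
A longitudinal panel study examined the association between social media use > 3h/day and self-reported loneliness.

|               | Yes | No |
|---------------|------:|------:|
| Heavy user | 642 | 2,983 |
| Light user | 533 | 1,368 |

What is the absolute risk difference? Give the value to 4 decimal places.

-0.1033

Cells: a = 642, b = 2983, c = 533, d = 1368.
Risk in exposed = 642/3625 = 0.177103; risk in unexposed = 533/1901 = 0.280379.
Risk difference = 0.177103 − 0.280379 = -0.103275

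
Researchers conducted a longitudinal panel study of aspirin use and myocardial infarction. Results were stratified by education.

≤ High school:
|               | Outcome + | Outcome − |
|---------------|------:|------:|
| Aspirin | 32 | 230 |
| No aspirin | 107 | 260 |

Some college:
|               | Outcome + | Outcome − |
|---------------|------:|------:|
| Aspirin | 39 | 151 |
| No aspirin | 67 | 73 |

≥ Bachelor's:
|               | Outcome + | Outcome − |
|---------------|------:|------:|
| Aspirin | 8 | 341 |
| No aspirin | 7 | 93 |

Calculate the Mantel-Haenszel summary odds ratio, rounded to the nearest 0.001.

0.313

OR_MH = Σ(aᵢdᵢ/nᵢ) / Σ(bᵢcᵢ/nᵢ), where nᵢ is the stratum total.
Stratum 1 (≤ High school): n = 629; a·d/n = 32·260/629 = 13.2273; b·c/n = 230·107/629 = 39.1256
Stratum 2 (Some college): n = 330; a·d/n = 39·73/330 = 8.6273; b·c/n = 151·67/330 = 30.6576
Stratum 3 (≥ Bachelor's): n = 449; a·d/n = 8·93/449 = 1.6570; b·c/n = 341·7/449 = 5.3163
OR_MH = (13.2273 + 8.6273 + 1.6570) / (39.1256 + 30.6576 + 5.3163) = 23.5116 / 75.0994 = 0.31307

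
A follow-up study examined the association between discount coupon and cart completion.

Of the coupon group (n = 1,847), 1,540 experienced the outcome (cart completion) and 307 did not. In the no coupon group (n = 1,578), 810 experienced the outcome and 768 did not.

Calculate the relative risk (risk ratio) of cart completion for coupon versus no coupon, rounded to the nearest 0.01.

From the description: a = 1540, b = 307, c = 810, d = 768.
Risk in exposed = 1540/1847 = 0.83378; risk in unexposed = 810/1578 = 0.51331.
RR = 0.83378 / 0.51331 = 1.62434
The risk among the exposed is 1.62 times that among the unexposed.

1.62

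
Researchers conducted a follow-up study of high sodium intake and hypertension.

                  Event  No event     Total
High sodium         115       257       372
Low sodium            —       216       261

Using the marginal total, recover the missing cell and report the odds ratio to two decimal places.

The missing cell is in the unexposed row: 261 − 216 = 45.
So a = 115, b = 257, c = 45, d = 216.
OR = (a·d)/(b·c) = (115 × 216) / (257 × 45) = 24840 / 11565 = 2.14786

2.15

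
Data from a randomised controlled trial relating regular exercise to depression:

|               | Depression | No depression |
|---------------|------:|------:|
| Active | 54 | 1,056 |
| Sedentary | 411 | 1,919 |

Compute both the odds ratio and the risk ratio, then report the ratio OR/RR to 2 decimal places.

Cells: a = 54, b = 1056, c = 411, d = 1919.
OR = (54·1919)/(1056·411) = 103626/434016 = 0.23876
Risk in exposed = 54/1110 = 0.04865; risk in unexposed = 411/2330 = 0.17639; RR = 0.27579
OR/RR = 0.23876 / 0.27579 = 0.86572
The outcome is not rare, so the OR lies further from 1 than the RR.

0.87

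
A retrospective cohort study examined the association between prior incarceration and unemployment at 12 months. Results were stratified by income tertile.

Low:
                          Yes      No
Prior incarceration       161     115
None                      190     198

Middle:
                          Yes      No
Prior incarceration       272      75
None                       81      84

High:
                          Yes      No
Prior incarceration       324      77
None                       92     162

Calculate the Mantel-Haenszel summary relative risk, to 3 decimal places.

RR_MH = Σ(aᵢ·n₀ᵢ/nᵢ) / Σ(cᵢ·n₁ᵢ/nᵢ), with n₁ᵢ = aᵢ+bᵢ (exposed), n₀ᵢ = cᵢ+dᵢ (unexposed), nᵢ = n₁ᵢ+n₀ᵢ.
Stratum 1 (Low): n₁ = 276, n₀ = 388, n = 664; a·n₀/n = 161·388/664 = 94.0783; c·n₁/n = 190·276/664 = 78.9759
Stratum 2 (Middle): n₁ = 347, n₀ = 165, n = 512; a·n₀/n = 272·165/512 = 87.6562; c·n₁/n = 81·347/512 = 54.8965
Stratum 3 (High): n₁ = 401, n₀ = 254, n = 655; a·n₀/n = 324·254/655 = 125.6427; c·n₁/n = 92·401/655 = 56.3237
RR_MH = (94.0783 + 87.6562 + 125.6427) / (78.9759 + 54.8965 + 56.3237) = 307.3773 / 190.1961 = 1.61611

1.616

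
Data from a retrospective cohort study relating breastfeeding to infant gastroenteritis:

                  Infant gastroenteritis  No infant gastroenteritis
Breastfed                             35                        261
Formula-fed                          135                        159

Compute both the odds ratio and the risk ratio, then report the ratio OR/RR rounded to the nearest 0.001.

0.613

Cells: a = 35, b = 261, c = 135, d = 159.
OR = (35·159)/(261·135) = 5565/35235 = 0.15794
Risk in exposed = 35/296 = 0.11824; risk in unexposed = 135/294 = 0.45918; RR = 0.25751
OR/RR = 0.15794 / 0.25751 = 0.61334
The outcome is not rare, so the OR lies further from 1 than the RR.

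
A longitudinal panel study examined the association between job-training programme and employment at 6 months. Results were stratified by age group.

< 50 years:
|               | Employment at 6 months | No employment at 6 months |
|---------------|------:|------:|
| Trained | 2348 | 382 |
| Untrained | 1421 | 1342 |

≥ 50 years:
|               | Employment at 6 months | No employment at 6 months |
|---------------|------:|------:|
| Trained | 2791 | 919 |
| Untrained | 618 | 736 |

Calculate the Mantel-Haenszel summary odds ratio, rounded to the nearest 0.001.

OR_MH = Σ(aᵢdᵢ/nᵢ) / Σ(bᵢcᵢ/nᵢ), where nᵢ is the stratum total.
Stratum 1 (< 50 years): n = 5493; a·d/n = 2348·1342/5493 = 573.6421; b·c/n = 382·1421/5493 = 98.8207
Stratum 2 (≥ 50 years): n = 5064; a·d/n = 2791·736/5064 = 405.6430; b·c/n = 919·618/5064 = 112.1528
OR_MH = (573.6421 + 405.6430) / (98.8207 + 112.1528) = 979.2851 / 210.9735 = 4.64174

4.642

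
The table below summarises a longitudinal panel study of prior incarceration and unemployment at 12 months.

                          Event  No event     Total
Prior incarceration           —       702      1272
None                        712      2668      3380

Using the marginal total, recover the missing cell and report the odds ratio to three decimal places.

3.043

The missing cell is in the exposed row: 1272 − 702 = 570.
So a = 570, b = 702, c = 712, d = 2668.
OR = (a·d)/(b·c) = (570 × 2668) / (702 × 712) = 1520760 / 499824 = 3.04259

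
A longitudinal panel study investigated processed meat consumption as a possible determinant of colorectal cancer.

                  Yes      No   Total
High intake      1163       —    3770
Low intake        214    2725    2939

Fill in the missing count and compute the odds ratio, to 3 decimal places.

5.681

The missing cell is in the exposed row: 3770 − 1163 = 2607.
So a = 1163, b = 2607, c = 214, d = 2725.
OR = (a·d)/(b·c) = (1163 × 2725) / (2607 × 214) = 3169175 / 557898 = 5.68056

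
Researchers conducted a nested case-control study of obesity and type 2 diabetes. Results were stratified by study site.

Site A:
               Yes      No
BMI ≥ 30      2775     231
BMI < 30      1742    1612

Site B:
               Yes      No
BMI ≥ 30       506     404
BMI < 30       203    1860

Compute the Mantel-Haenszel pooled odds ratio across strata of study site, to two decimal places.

11.23

OR_MH = Σ(aᵢdᵢ/nᵢ) / Σ(bᵢcᵢ/nᵢ), where nᵢ is the stratum total.
Stratum 1 (Site A): n = 6360; a·d/n = 2775·1612/6360 = 703.3491; b·c/n = 231·1742/6360 = 63.2708
Stratum 2 (Site B): n = 2973; a·d/n = 506·1860/2973 = 316.5691; b·c/n = 404·203/2973 = 27.5856
OR_MH = (703.3491 + 316.5691) / (63.2708 + 27.5856) = 1019.9182 / 90.8564 = 11.22561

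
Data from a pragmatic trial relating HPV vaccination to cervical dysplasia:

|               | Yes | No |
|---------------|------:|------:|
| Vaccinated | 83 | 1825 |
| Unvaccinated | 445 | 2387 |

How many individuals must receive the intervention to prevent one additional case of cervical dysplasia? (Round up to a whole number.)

Risk in treated group = 83/1908 = 0.04350; risk in control = 445/2832 = 0.15713.
Absolute risk reduction = 0.15713 − 0.04350 = 0.11363
NNT = 1 / ARR = 1 / 0.11363 = 8.800 → round up → 9

9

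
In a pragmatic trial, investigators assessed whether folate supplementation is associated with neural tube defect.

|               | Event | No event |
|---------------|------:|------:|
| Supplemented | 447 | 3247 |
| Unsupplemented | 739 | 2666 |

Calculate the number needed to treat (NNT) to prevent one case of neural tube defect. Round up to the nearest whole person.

Risk in treated group = 447/3694 = 0.12101; risk in control = 739/3405 = 0.21703.
Absolute risk reduction = 0.21703 − 0.12101 = 0.09603
NNT = 1 / ARR = 1 / 0.09603 = 10.414 → round up → 11

11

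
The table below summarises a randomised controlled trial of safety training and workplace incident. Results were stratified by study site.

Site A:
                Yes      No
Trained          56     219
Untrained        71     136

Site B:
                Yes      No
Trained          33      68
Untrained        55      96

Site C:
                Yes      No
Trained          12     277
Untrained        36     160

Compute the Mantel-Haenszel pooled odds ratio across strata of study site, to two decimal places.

0.48

OR_MH = Σ(aᵢdᵢ/nᵢ) / Σ(bᵢcᵢ/nᵢ), where nᵢ is the stratum total.
Stratum 1 (Site A): n = 482; a·d/n = 56·136/482 = 15.8008; b·c/n = 219·71/482 = 32.2593
Stratum 2 (Site B): n = 252; a·d/n = 33·96/252 = 12.5714; b·c/n = 68·55/252 = 14.8413
Stratum 3 (Site C): n = 485; a·d/n = 12·160/485 = 3.9588; b·c/n = 277·36/485 = 20.5608
OR_MH = (15.8008 + 12.5714 + 3.9588) / (32.2593 + 14.8413 + 20.5608) = 32.3310 / 67.6614 = 0.47784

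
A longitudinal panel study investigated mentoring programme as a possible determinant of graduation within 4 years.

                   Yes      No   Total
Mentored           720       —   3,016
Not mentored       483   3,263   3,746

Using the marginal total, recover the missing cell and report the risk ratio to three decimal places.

1.851

The missing cell is in the exposed row: 3016 − 720 = 2296.
So a = 720, b = 2296, c = 483, d = 3263.
RR = [a/(a+b)] / [c/(c+d)] = (720/3016) / (483/3746) = 0.23873/0.12894 = 1.85149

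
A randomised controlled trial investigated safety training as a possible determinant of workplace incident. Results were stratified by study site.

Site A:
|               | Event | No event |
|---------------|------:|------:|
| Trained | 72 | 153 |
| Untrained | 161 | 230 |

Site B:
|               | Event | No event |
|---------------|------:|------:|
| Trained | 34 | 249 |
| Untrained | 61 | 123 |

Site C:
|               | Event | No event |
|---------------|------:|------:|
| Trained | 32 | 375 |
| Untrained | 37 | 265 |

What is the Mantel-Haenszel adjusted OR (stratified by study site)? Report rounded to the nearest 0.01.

OR_MH = Σ(aᵢdᵢ/nᵢ) / Σ(bᵢcᵢ/nᵢ), where nᵢ is the stratum total.
Stratum 1 (Site A): n = 616; a·d/n = 72·230/616 = 26.8831; b·c/n = 153·161/616 = 39.9886
Stratum 2 (Site B): n = 467; a·d/n = 34·123/467 = 8.9550; b·c/n = 249·61/467 = 32.5246
Stratum 3 (Site C): n = 709; a·d/n = 32·265/709 = 11.9605; b·c/n = 375·37/709 = 19.5698
OR_MH = (26.8831 + 8.9550 + 11.9605) / (39.9886 + 32.5246 + 19.5698) = 47.7987 / 92.0831 = 0.51908

0.52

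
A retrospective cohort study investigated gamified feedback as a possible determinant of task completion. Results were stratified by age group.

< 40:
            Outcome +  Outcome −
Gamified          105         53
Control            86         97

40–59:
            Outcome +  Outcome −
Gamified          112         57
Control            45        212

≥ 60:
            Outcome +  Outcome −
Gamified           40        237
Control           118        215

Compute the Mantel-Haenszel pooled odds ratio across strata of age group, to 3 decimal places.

1.528

OR_MH = Σ(aᵢdᵢ/nᵢ) / Σ(bᵢcᵢ/nᵢ), where nᵢ is the stratum total.
Stratum 1 (< 40): n = 341; a·d/n = 105·97/341 = 29.8680; b·c/n = 53·86/341 = 13.3666
Stratum 2 (40–59): n = 426; a·d/n = 112·212/426 = 55.7371; b·c/n = 57·45/426 = 6.0211
Stratum 3 (≥ 60): n = 610; a·d/n = 40·215/610 = 14.0984; b·c/n = 237·118/610 = 45.8459
OR_MH = (29.8680 + 55.7371 + 14.0984) / (13.3666 + 6.0211 + 45.8459) = 99.7035 / 65.2336 = 1.52841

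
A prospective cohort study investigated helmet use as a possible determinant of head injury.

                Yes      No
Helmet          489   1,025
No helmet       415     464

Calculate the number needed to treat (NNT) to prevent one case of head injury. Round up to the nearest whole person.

Risk in treated group = 489/1514 = 0.32299; risk in control = 415/879 = 0.47213.
Absolute risk reduction = 0.47213 − 0.32299 = 0.14914
NNT = 1 / ARR = 1 / 0.14914 = 6.705 → round up → 7

7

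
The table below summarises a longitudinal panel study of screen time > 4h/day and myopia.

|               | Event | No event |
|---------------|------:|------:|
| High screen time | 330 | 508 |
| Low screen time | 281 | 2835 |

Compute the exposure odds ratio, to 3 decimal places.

6.554

Cells: a = 330, b = 508, c = 281, d = 2835.
OR = (a·d)/(b·c) = (330 × 2835) / (508 × 281) = 935550 / 142748 = 6.55386
The odds of myopia are about 6.55 times as high in the high screen time group.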